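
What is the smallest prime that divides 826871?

47

826871 is odd.
Digit sum 32, not divisible by 3.
Ends in 1: not divisible by 5.
7: 826871 = 7·118124 + 3
11: 826871 = 11·75170 + 1
13: 826871 = 13·63605 + 6
17: 826871 = 17·48639 + 8
19: 826871 = 19·43519 + 10
23: 826871 = 23·35950 + 21
29: 826871 = 29·28512 + 23
31: 826871 = 31·26673 + 8
37: 826871 = 37·22347 + 32
41: 826871 = 41·20167 + 24
43: 826871 = 43·19229 + 24
47: 826871 = 47·17593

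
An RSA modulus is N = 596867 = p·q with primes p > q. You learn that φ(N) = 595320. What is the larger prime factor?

φ(n) = (p−1)(q−1) = n − (p+q) + 1, so p + q = 596867 − 595320 + 1 = 1548.
p and q are the roots of t² − 1548t + 596867 = 0.
Discriminant: 1548² − 4·596867 = 2396304 − 2387468 = 8836; √8836 = 94.
q = (1548 − 94)/2 = 727, p = (1548 + 94)/2 = 821.
Check: 727 · 821 = 596867.

821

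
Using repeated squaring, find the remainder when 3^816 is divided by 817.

121

3^1 ≡ 3 (mod 817)
3^2 ≡ 3^2 = 9 ≡ 9 (mod 817)
3^4 ≡ 9^2 = 81 ≡ 81 (mod 817)
3^8 ≡ 81^2 = 6561 ≡ 25 (mod 817)
3^16 ≡ 25^2 = 625 ≡ 625 (mod 817)
3^32 ≡ 625^2 = 390625 ≡ 99 (mod 817)
3^64 ≡ 99^2 = 9801 ≡ 814 (mod 817)
3^128 ≡ 814^2 = 662596 ≡ 9 (mod 817)
3^256 ≡ 9^2 = 81 ≡ 81 (mod 817)
3^512 ≡ 81^2 = 6561 ≡ 25 (mod 817)
816 = 512 + 256 + 32 + 16 in binary powers of 2.
So 3^816 ≡ 25 · 81 · 99 · 625 ≡ 121 (mod 817).
Since 121 ≠ 1, base 3 is a Fermat witness: 817 is composite.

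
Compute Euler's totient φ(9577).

Factor: 9577 = 61 · 157.
φ(9577) = (61−1) · (157−1) = 60 · 156 = 9360.

9360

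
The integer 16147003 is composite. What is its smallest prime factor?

16147003 is odd.
Digit sum 22, not divisible by 3.
Ends in 3: not divisible by 5.
7: 16147003 = 7·2306714 + 5
11: 16147003 = 11·1467909 + 4
13: 16147003 = 13·1242077 + 2
17: 16147003 = 17·949823 + 12
19: 16147003 = 19·849842 + 5
23: 16147003 = 23·702043 + 14
29: 16147003 = 29·556793 + 6
31: 16147003 = 31·520871 + 2
37: 16147003 = 37·436405 + 18
41: 16147003 = 41·393829 + 14
43: 16147003 = 43·375511 + 30
47: 16147003 = 47·343553 + 12
53: 16147003 = 53·304660 + 23
59: 16147003 = 59·273678 + 1
61: 16147003 = 61·264704 + 59
67: 16147003 = 67·241000 + 3
71: 16147003 = 71·227422 + 41
73: 16147003 = 73·221191 + 60
79: 16147003 = 79·204392 + 35
83: 16147003 = 83·194542 + 17
89: 16147003 = 89·181427

89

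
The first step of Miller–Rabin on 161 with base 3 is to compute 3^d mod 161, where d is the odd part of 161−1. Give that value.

161 − 1 = 160 = 2^5 · 5, so d = 5.
3^1 ≡ 3 (mod 161)
3^2 ≡ 3^2 = 9 ≡ 9 (mod 161)
3^4 ≡ 9^2 = 81 ≡ 81 (mod 161)
5 = 4 + 1 in binary powers of 2.
So 3^5 ≡ 81 · 3 ≡ 82 (mod 161).
Squaring chain: 82 → 123 → 156 → 25 → 142; never reaches −1, so base 3 is a Miller–Rabin witness that 161 is composite.

82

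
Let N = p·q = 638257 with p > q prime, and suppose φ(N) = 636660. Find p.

811

φ(n) = (p−1)(q−1) = n − (p+q) + 1, so p + q = 638257 − 636660 + 1 = 1598.
p and q are the roots of t² − 1598t + 638257 = 0.
Discriminant: 1598² − 4·638257 = 2553604 − 2553028 = 576; √576 = 24.
q = (1598 − 24)/2 = 787, p = (1598 + 24)/2 = 811.
Check: 787 · 811 = 638257.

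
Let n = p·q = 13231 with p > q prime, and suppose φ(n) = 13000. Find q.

101

φ(n) = (p−1)(q−1) = n − (p+q) + 1, so p + q = 13231 − 13000 + 1 = 232.
p and q are the roots of t² − 232t + 13231 = 0.
Discriminant: 232² − 4·13231 = 53824 − 52924 = 900; √900 = 30.
q = (232 − 30)/2 = 101, p = (232 + 30)/2 = 131.
Check: 101 · 131 = 13231.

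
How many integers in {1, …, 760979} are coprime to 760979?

Factor: 760979 = 37 · 131 · 157.
φ(760979) = (37−1) · (131−1) · (157−1) = 36 · 130 · 156 = 730080.

730080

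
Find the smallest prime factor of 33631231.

33631231 is odd.
Digit sum 22, not divisible by 3.
Ends in 1: not divisible by 5.
7: 33631231 = 7·4804461 + 4
11: 33631231 = 11·3057384 + 7
13: 33631231 = 13·2587017 + 10
17: 33631231 = 17·1978307 + 12
19: 33631231 = 19·1770064 + 15
23: 33631231 = 23·1462227 + 10
29: 33631231 = 29·1159697 + 18
31: 33631231 = 31·1084878 + 13
37: 33631231 = 37·908952 + 7
41: 33631231 = 41·820273 + 38
43: 33631231 = 43·782121 + 28
47: 33631231 = 47·715558 + 5
53: 33631231 = 53·634551 + 28
59: 33631231 = 59·570020 + 51
61: 33631231 = 61·551331 + 40
67: 33631231 = 67·501958 + 45
71: 33631231 = 71·473679 + 22
73: 33631231 = 73·460701 + 58
79: 33631231 = 79·425711 + 62
83: 33631231 = 83·405195 + 46
89: 33631231 = 89·377879

89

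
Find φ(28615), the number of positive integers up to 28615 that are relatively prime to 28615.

Factor: 28615 = 5 · 59 · 97.
φ(28615) = (5−1) · (59−1) · (97−1) = 4 · 58 · 96 = 22272.

22272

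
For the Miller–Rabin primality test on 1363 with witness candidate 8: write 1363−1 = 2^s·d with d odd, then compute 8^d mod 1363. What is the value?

943

1363 − 1 = 1362 = 2^1 · 681, so d = 681.
8^1 ≡ 8 (mod 1363)
8^2 ≡ 8^2 = 64 ≡ 64 (mod 1363)
8^4 ≡ 64^2 = 4096 ≡ 7 (mod 1363)
8^8 ≡ 7^2 = 49 ≡ 49 (mod 1363)
8^16 ≡ 49^2 = 2401 ≡ 1038 (mod 1363)
8^32 ≡ 1038^2 = 1077444 ≡ 674 (mod 1363)
8^64 ≡ 674^2 = 454276 ≡ 397 (mod 1363)
8^128 ≡ 397^2 = 157609 ≡ 864 (mod 1363)
8^256 ≡ 864^2 = 746496 ≡ 935 (mod 1363)
8^512 ≡ 935^2 = 874225 ≡ 542 (mod 1363)
681 = 512 + 128 + 32 + 8 + 1 in binary powers of 2.
So 8^681 ≡ 542 · 864 · 674 · 49 · 8 ≡ 943 (mod 1363).
Squaring chain: 943; never reaches −1, so base 8 is a Miller–Rabin witness that 1363 is composite.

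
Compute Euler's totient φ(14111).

Factor: 14111 = 103 · 137.
φ(14111) = (103−1) · (137−1) = 102 · 136 = 13872.

13872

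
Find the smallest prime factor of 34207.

34207 is odd.
Digit sum 16, not divisible by 3.
Ends in 7: not divisible by 5.
7: 34207 = 7·4886 + 5
11: 34207 = 11·3109 + 8
13: 34207 = 13·2631 + 4
17: 34207 = 17·2012 + 3
19: 34207 = 19·1800 + 7
23: 34207 = 23·1487 + 6
29: 34207 = 29·1179 + 16
31: 34207 = 31·1103 + 14
37: 34207 = 37·924 + 19
41: 34207 = 41·834 + 13
43: 34207 = 43·795 + 22
47: 34207 = 47·727 + 38
53: 34207 = 53·645 + 22
59: 34207 = 59·579 + 46
61: 34207 = 61·560 + 47
67: 34207 = 67·510 + 37
71: 34207 = 71·481 + 56
73: 34207 = 73·468 + 43
79: 34207 = 79·433

79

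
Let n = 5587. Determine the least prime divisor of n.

37

5587 is odd.
Digit sum 25, not divisible by 3.
Ends in 7: not divisible by 5.
7: 5587 = 7·798 + 1
11: 5587 = 11·507 + 10
13: 5587 = 13·429 + 10
17: 5587 = 17·328 + 11
19: 5587 = 19·294 + 1
23: 5587 = 23·242 + 21
29: 5587 = 29·192 + 19
31: 5587 = 31·180 + 7
37: 5587 = 37·151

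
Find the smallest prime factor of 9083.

31

9083 is odd.
Digit sum 20, not divisible by 3.
Ends in 3: not divisible by 5.
7: 9083 = 7·1297 + 4
11: 9083 = 11·825 + 8
13: 9083 = 13·698 + 9
17: 9083 = 17·534 + 5
19: 9083 = 19·478 + 1
23: 9083 = 23·394 + 21
29: 9083 = 29·313 + 6
31: 9083 = 31·293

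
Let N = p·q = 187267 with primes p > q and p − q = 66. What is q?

401

Since p = q + 66, we have 187267 = q(q + 66), so q² + 66q − 187267 = 0.
Discriminant: 66² + 4·187267 = 4356 + 749068 = 753424; √753424 = 868.
q = (−66 + 868)/2 = 401, and p = q + 66 = 467.
Check: 401 · 467 = 187267.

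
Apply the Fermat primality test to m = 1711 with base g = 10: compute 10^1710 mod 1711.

1115

10^1 ≡ 10 (mod 1711)
10^2 ≡ 10^2 = 100 ≡ 100 (mod 1711)
10^4 ≡ 100^2 = 10000 ≡ 1445 (mod 1711)
10^8 ≡ 1445^2 = 2088025 ≡ 605 (mod 1711)
10^16 ≡ 605^2 = 366025 ≡ 1582 (mod 1711)
10^32 ≡ 1582^2 = 2502724 ≡ 1242 (mod 1711)
10^64 ≡ 1242^2 = 1542564 ≡ 953 (mod 1711)
10^128 ≡ 953^2 = 908209 ≡ 1379 (mod 1711)
10^256 ≡ 1379^2 = 1901641 ≡ 720 (mod 1711)
10^512 ≡ 720^2 = 518400 ≡ 1678 (mod 1711)
10^1024 ≡ 1678^2 = 2815684 ≡ 1089 (mod 1711)
1710 = 1024 + 512 + 128 + 32 + 8 + 4 + 2 in binary powers of 2.
So 10^1710 ≡ 1089 · 1678 · 1379 · 1242 · 605 · 1445 · 100 ≡ 1115 (mod 1711).
Since 1115 ≠ 1, base 10 is a Fermat witness: 1711 is composite.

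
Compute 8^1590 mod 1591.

1368

8^1 ≡ 8 (mod 1591)
8^2 ≡ 8^2 = 64 ≡ 64 (mod 1591)
8^4 ≡ 64^2 = 4096 ≡ 914 (mod 1591)
8^8 ≡ 914^2 = 835396 ≡ 121 (mod 1591)
8^16 ≡ 121^2 = 14641 ≡ 322 (mod 1591)
8^32 ≡ 322^2 = 103684 ≡ 269 (mod 1591)
8^64 ≡ 269^2 = 72361 ≡ 766 (mod 1591)
8^128 ≡ 766^2 = 586756 ≡ 1268 (mod 1591)
8^256 ≡ 1268^2 = 1607824 ≡ 914 (mod 1591)
8^512 ≡ 914^2 = 835396 ≡ 121 (mod 1591)
8^1024 ≡ 121^2 = 14641 ≡ 322 (mod 1591)
1590 = 1024 + 512 + 32 + 16 + 4 + 2 in binary powers of 2.
So 8^1590 ≡ 322 · 121 · 269 · 322 · 914 · 64 ≡ 1368 (mod 1591).
Since 1368 ≠ 1, base 8 is a Fermat witness: 1591 is composite.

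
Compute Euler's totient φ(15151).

14904

Factor: 15151 = 109 · 139.
φ(15151) = (109−1) · (139−1) = 108 · 138 = 14904.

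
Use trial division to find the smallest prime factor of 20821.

20821 is odd.
Digit sum 13, not divisible by 3.
Ends in 1: not divisible by 5.
7: 20821 = 7·2974 + 3
11: 20821 = 11·1892 + 9
13: 20821 = 13·1601 + 8
17: 20821 = 17·1224 + 13
19: 20821 = 19·1095 + 16
23: 20821 = 23·905 + 6
29: 20821 = 29·717 + 28
31: 20821 = 31·671 + 20
37: 20821 = 37·562 + 27
41: 20821 = 41·507 + 34
43: 20821 = 43·484 + 9
47: 20821 = 47·443

47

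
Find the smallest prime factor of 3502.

2

3502 is even: 2 divides it.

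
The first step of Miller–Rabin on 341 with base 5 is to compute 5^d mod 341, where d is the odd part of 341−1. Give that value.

341 − 1 = 340 = 2^2 · 85, so d = 85.
5^1 ≡ 5 (mod 341)
5^2 ≡ 5^2 = 25 ≡ 25 (mod 341)
5^4 ≡ 25^2 = 625 ≡ 284 (mod 341)
5^8 ≡ 284^2 = 80656 ≡ 180 (mod 341)
5^16 ≡ 180^2 = 32400 ≡ 5 (mod 341)
5^32 ≡ 5^2 = 25 ≡ 25 (mod 341)
5^64 ≡ 25^2 = 625 ≡ 284 (mod 341)
85 = 64 + 16 + 4 + 1 in binary powers of 2.
So 5^85 ≡ 284 · 5 · 284 · 5 ≡ 67 (mod 341).
Squaring chain: 67 → 56; never reaches −1, so base 5 is a Miller–Rabin witness that 341 is composite.

67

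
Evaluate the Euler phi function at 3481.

Factor: 3481 = 59^2.
φ(3481) = 59^1·(59−1) = 3422.

3422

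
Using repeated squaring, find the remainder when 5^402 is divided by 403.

311

5^1 ≡ 5 (mod 403)
5^2 ≡ 5^2 = 25 ≡ 25 (mod 403)
5^4 ≡ 25^2 = 625 ≡ 222 (mod 403)
5^8 ≡ 222^2 = 49284 ≡ 118 (mod 403)
5^16 ≡ 118^2 = 13924 ≡ 222 (mod 403)
5^32 ≡ 222^2 = 49284 ≡ 118 (mod 403)
5^64 ≡ 118^2 = 13924 ≡ 222 (mod 403)
5^128 ≡ 222^2 = 49284 ≡ 118 (mod 403)
5^256 ≡ 118^2 = 13924 ≡ 222 (mod 403)
402 = 256 + 128 + 16 + 2 in binary powers of 2.
So 5^402 ≡ 222 · 118 · 222 · 25 ≡ 311 (mod 403).
Since 311 ≠ 1, base 5 is a Fermat witness: 403 is composite.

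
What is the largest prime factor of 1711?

1711 = 29 · 59
59 is prime.
So 1711 = 29 · 59; the largest prime factor is 59.

59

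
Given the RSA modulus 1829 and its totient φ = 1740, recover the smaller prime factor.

φ(n) = (p−1)(q−1) = n − (p+q) + 1, so p + q = 1829 − 1740 + 1 = 90.
p and q are the roots of t² − 90t + 1829 = 0.
Discriminant: 90² − 4·1829 = 8100 − 7316 = 784; √784 = 28.
q = (90 − 28)/2 = 31, p = (90 + 28)/2 = 59.
Check: 31 · 59 = 1829.

31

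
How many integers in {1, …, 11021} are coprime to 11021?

Factor: 11021 = 103 · 107.
φ(11021) = (103−1) · (107−1) = 102 · 106 = 10812.

10812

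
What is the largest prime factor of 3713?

3713 = 47 · 79
79 is prime.
So 3713 = 47 · 79; the largest prime factor is 79.

79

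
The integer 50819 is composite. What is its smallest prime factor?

50819 is odd.
Digit sum 23, not divisible by 3.
Ends in 9: not divisible by 5.
7: 50819 = 7·7259 + 6
11: 50819 = 11·4619 + 10
13: 50819 = 13·3909 + 2
17: 50819 = 17·2989 + 6
19: 50819 = 19·2674 + 13
23: 50819 = 23·2209 + 12
29: 50819 = 29·1752 + 11
31: 50819 = 31·1639 + 10
37: 50819 = 37·1373 + 18
41: 50819 = 41·1239 + 20
43: 50819 = 43·1181 + 36
47: 50819 = 47·1081 + 12
53: 50819 = 53·958 + 45
59: 50819 = 59·861 + 20
61: 50819 = 61·833 + 6
67: 50819 = 67·758 + 33
71: 50819 = 71·715 + 54
73: 50819 = 73·696 + 11
79: 50819 = 79·643 + 22
83: 50819 = 83·612 + 23
89: 50819 = 89·571

89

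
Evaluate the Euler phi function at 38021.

37632

Factor: 38021 = 193 · 197.
φ(38021) = (193−1) · (197−1) = 192 · 196 = 37632.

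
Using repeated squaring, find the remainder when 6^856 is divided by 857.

6^1 ≡ 6 (mod 857)
6^2 ≡ 6^2 = 36 ≡ 36 (mod 857)
6^4 ≡ 36^2 = 1296 ≡ 439 (mod 857)
6^8 ≡ 439^2 = 192721 ≡ 753 (mod 857)
6^16 ≡ 753^2 = 567009 ≡ 532 (mod 857)
6^32 ≡ 532^2 = 283024 ≡ 214 (mod 857)
6^64 ≡ 214^2 = 45796 ≡ 375 (mod 857)
6^128 ≡ 375^2 = 140625 ≡ 77 (mod 857)
6^256 ≡ 77^2 = 5929 ≡ 787 (mod 857)
6^512 ≡ 787^2 = 619369 ≡ 615 (mod 857)
856 = 512 + 256 + 64 + 16 + 8 in binary powers of 2.
So 6^856 ≡ 615 · 787 · 375 · 532 · 753 ≡ 1 (mod 857).
Since the result is 1, base 6 gives no evidence that 857 is composite.

1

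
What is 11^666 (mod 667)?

216

11^1 ≡ 11 (mod 667)
11^2 ≡ 11^2 = 121 ≡ 121 (mod 667)
11^4 ≡ 121^2 = 14641 ≡ 634 (mod 667)
11^8 ≡ 634^2 = 401956 ≡ 422 (mod 667)
11^16 ≡ 422^2 = 178084 ≡ 662 (mod 667)
11^32 ≡ 662^2 = 438244 ≡ 25 (mod 667)
11^64 ≡ 25^2 = 625 ≡ 625 (mod 667)
11^128 ≡ 625^2 = 390625 ≡ 430 (mod 667)
11^256 ≡ 430^2 = 184900 ≡ 141 (mod 667)
11^512 ≡ 141^2 = 19881 ≡ 538 (mod 667)
666 = 512 + 128 + 16 + 8 + 2 in binary powers of 2.
So 11^666 ≡ 538 · 430 · 662 · 422 · 121 ≡ 216 (mod 667).
Since 216 ≠ 1, base 11 is a Fermat witness: 667 is composite.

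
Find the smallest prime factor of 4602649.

4602649 is odd.
Digit sum 31, not divisible by 3.
Ends in 9: not divisible by 5.
7: 4602649 = 7·657521 + 2
11: 4602649 = 11·418422 + 7
13: 4602649 = 13·354049 + 12
17: 4602649 = 17·270744 + 1
19: 4602649 = 19·242244 + 13
23: 4602649 = 23·200115 + 4
29: 4602649 = 29·158712 + 1
31: 4602649 = 31·148472 + 17
37: 4602649 = 37·124395 + 34
41: 4602649 = 41·112259 + 30
43: 4602649 = 43·107038 + 15
47: 4602649 = 47·97928 + 33
53: 4602649 = 53·86842 + 23
59: 4602649 = 59·78011

59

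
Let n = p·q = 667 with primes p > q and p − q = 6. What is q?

Since p = q + 6, we have 667 = q(q + 6), so q² + 6q − 667 = 0.
Discriminant: 6² + 4·667 = 36 + 2668 = 2704; √2704 = 52.
q = (−6 + 52)/2 = 23, and p = q + 6 = 29.
Check: 23 · 29 = 667.

23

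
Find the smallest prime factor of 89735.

5

89735 is odd.
Digit sum 32, not divisible by 3.
Ends in 5: divisible by 5.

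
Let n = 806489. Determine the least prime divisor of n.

37

806489 is odd.
Digit sum 35, not divisible by 3.
Ends in 9: not divisible by 5.
7: 806489 = 7·115212 + 5
11: 806489 = 11·73317 + 2
13: 806489 = 13·62037 + 8
17: 806489 = 17·47440 + 9
19: 806489 = 19·42446 + 15
23: 806489 = 23·35064 + 17
29: 806489 = 29·27809 + 28
31: 806489 = 31·26015 + 24
37: 806489 = 37·21797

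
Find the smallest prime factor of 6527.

61

6527 is odd.
Digit sum 20, not divisible by 3.
Ends in 7: not divisible by 5.
7: 6527 = 7·932 + 3
11: 6527 = 11·593 + 4
13: 6527 = 13·502 + 1
17: 6527 = 17·383 + 16
19: 6527 = 19·343 + 10
23: 6527 = 23·283 + 18
29: 6527 = 29·225 + 2
31: 6527 = 31·210 + 17
37: 6527 = 37·176 + 15
41: 6527 = 41·159 + 8
43: 6527 = 43·151 + 34
47: 6527 = 47·138 + 41
53: 6527 = 53·123 + 8
59: 6527 = 59·110 + 37
61: 6527 = 61·107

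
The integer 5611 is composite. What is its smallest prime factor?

31

5611 is odd.
Digit sum 13, not divisible by 3.
Ends in 1: not divisible by 5.
7: 5611 = 7·801 + 4
11: 5611 = 11·510 + 1
13: 5611 = 13·431 + 8
17: 5611 = 17·330 + 1
19: 5611 = 19·295 + 6
23: 5611 = 23·243 + 22
29: 5611 = 29·193 + 14
31: 5611 = 31·181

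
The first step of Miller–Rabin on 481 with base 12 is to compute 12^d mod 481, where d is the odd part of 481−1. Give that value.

454

481 − 1 = 480 = 2^5 · 15, so d = 15.
12^1 ≡ 12 (mod 481)
12^2 ≡ 12^2 = 144 ≡ 144 (mod 481)
12^4 ≡ 144^2 = 20736 ≡ 53 (mod 481)
12^8 ≡ 53^2 = 2809 ≡ 404 (mod 481)
15 = 8 + 4 + 2 + 1 in binary powers of 2.
So 12^15 ≡ 404 · 53 · 144 · 12 ≡ 454 (mod 481).
Squaring chain: 454 → 248 → 417 → 248 → 417; never reaches −1, so base 12 is a Miller–Rabin witness that 481 is composite.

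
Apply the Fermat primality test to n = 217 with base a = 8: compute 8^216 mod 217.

8

8^1 ≡ 8 (mod 217)
8^2 ≡ 8^2 = 64 ≡ 64 (mod 217)
8^4 ≡ 64^2 = 4096 ≡ 190 (mod 217)
8^8 ≡ 190^2 = 36100 ≡ 78 (mod 217)
8^16 ≡ 78^2 = 6084 ≡ 8 (mod 217)
8^32 ≡ 8^2 = 64 ≡ 64 (mod 217)
8^64 ≡ 64^2 = 4096 ≡ 190 (mod 217)
8^128 ≡ 190^2 = 36100 ≡ 78 (mod 217)
216 = 128 + 64 + 16 + 8 in binary powers of 2.
So 8^216 ≡ 78 · 190 · 8 · 78 ≡ 8 (mod 217).
Since 8 ≠ 1, base 8 is a Fermat witness: 217 is composite.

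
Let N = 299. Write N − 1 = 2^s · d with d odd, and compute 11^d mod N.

299 − 1 = 298 = 2^1 · 149, so d = 149.
11^1 ≡ 11 (mod 299)
11^2 ≡ 11^2 = 121 ≡ 121 (mod 299)
11^4 ≡ 121^2 = 14641 ≡ 289 (mod 299)
11^8 ≡ 289^2 = 83521 ≡ 100 (mod 299)
11^16 ≡ 100^2 = 10000 ≡ 133 (mod 299)
11^32 ≡ 133^2 = 17689 ≡ 48 (mod 299)
11^64 ≡ 48^2 = 2304 ≡ 211 (mod 299)
11^128 ≡ 211^2 = 44521 ≡ 269 (mod 299)
149 = 128 + 16 + 4 + 1 in binary powers of 2.
So 11^149 ≡ 269 · 133 · 289 · 11 ≡ 267 (mod 299).
Squaring chain: 267; never reaches −1, so base 11 is a Miller–Rabin witness that 299 is composite.

267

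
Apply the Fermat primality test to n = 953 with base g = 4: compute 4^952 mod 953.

1

4^1 ≡ 4 (mod 953)
4^2 ≡ 4^2 = 16 ≡ 16 (mod 953)
4^4 ≡ 16^2 = 256 ≡ 256 (mod 953)
4^8 ≡ 256^2 = 65536 ≡ 732 (mod 953)
4^16 ≡ 732^2 = 535824 ≡ 238 (mod 953)
4^32 ≡ 238^2 = 56644 ≡ 417 (mod 953)
4^64 ≡ 417^2 = 173889 ≡ 443 (mod 953)
4^128 ≡ 443^2 = 196249 ≡ 884 (mod 953)
4^256 ≡ 884^2 = 781456 ≡ 949 (mod 953)
4^512 ≡ 949^2 = 900601 ≡ 16 (mod 953)
952 = 512 + 256 + 128 + 32 + 16 + 8 in binary powers of 2.
So 4^952 ≡ 16 · 949 · 884 · 417 · 238 · 732 ≡ 1 (mod 953).
Since the result is 1, base 4 gives no evidence that 953 is composite.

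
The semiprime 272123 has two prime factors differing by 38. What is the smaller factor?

Since p = q + 38, we have 272123 = q(q + 38), so q² + 38q − 272123 = 0.
Discriminant: 38² + 4·272123 = 1444 + 1088492 = 1089936; √1089936 = 1044.
q = (−38 + 1044)/2 = 503, and p = q + 38 = 541.
Check: 503 · 541 = 272123.

503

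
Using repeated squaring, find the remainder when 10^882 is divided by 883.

1

10^1 ≡ 10 (mod 883)
10^2 ≡ 10^2 = 100 ≡ 100 (mod 883)
10^4 ≡ 100^2 = 10000 ≡ 287 (mod 883)
10^8 ≡ 287^2 = 82369 ≡ 250 (mod 883)
10^16 ≡ 250^2 = 62500 ≡ 690 (mod 883)
10^32 ≡ 690^2 = 476100 ≡ 163 (mod 883)
10^64 ≡ 163^2 = 26569 ≡ 79 (mod 883)
10^128 ≡ 79^2 = 6241 ≡ 60 (mod 883)
10^256 ≡ 60^2 = 3600 ≡ 68 (mod 883)
10^512 ≡ 68^2 = 4624 ≡ 209 (mod 883)
882 = 512 + 256 + 64 + 32 + 16 + 2 in binary powers of 2.
So 10^882 ≡ 209 · 68 · 79 · 163 · 690 · 100 ≡ 1 (mod 883).
Since the result is 1, base 10 gives no evidence that 883 is composite.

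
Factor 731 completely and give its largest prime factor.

43

731 = 17 · 43
43 is prime.
So 731 = 17 · 43; the largest prime factor is 43.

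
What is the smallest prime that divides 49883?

49883 is odd.
Digit sum 32, not divisible by 3.
Ends in 3: not divisible by 5.
7: 49883 = 7·7126 + 1
11: 49883 = 11·4534 + 9
13: 49883 = 13·3837 + 2
17: 49883 = 17·2934 + 5
19: 49883 = 19·2625 + 8
23: 49883 = 23·2168 + 19
29: 49883 = 29·1720 + 3
31: 49883 = 31·1609 + 4
37: 49883 = 37·1348 + 7
41: 49883 = 41·1216 + 27
43: 49883 = 43·1160 + 3
47: 49883 = 47·1061 + 16
53: 49883 = 53·941 + 10
59: 49883 = 59·845 + 28
61: 49883 = 61·817 + 46
67: 49883 = 67·744 + 35
71: 49883 = 71·702 + 41
73: 49883 = 73·683 + 24
79: 49883 = 79·631 + 34
83: 49883 = 83·601

83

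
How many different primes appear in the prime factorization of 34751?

3

34751 = 19 · 1829
1829 = 31 · 59
34751 = 19 · 31 · 59, which has 3 distinct prime factors.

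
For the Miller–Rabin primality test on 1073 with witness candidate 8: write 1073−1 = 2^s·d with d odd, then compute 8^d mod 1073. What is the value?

1073 − 1 = 1072 = 2^4 · 67, so d = 67.
8^1 ≡ 8 (mod 1073)
8^2 ≡ 8^2 = 64 ≡ 64 (mod 1073)
8^4 ≡ 64^2 = 4096 ≡ 877 (mod 1073)
8^8 ≡ 877^2 = 769129 ≡ 861 (mod 1073)
8^16 ≡ 861^2 = 741321 ≡ 951 (mod 1073)
8^32 ≡ 951^2 = 904401 ≡ 935 (mod 1073)
8^64 ≡ 935^2 = 874225 ≡ 803 (mod 1073)
67 = 64 + 2 + 1 in binary powers of 2.
So 8^67 ≡ 803 · 64 · 8 ≡ 177 (mod 1073).
Squaring chain: 177 → 212 → 951 → 935; never reaches −1, so base 8 is a Miller–Rabin witness that 1073 is composite.

177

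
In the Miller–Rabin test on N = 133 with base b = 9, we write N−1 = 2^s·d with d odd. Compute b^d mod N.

133 − 1 = 132 = 2^2 · 33, so d = 33.
9^1 ≡ 9 (mod 133)
9^2 ≡ 9^2 = 81 ≡ 81 (mod 133)
9^4 ≡ 81^2 = 6561 ≡ 44 (mod 133)
9^8 ≡ 44^2 = 1936 ≡ 74 (mod 133)
9^16 ≡ 74^2 = 5476 ≡ 23 (mod 133)
9^32 ≡ 23^2 = 529 ≡ 130 (mod 133)
33 = 32 + 1 in binary powers of 2.
So 9^33 ≡ 130 · 9 ≡ 106 (mod 133).
Squaring chain: 106 → 64; never reaches −1, so base 9 is a Miller–Rabin witness that 133 is composite.

106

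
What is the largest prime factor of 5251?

89

5251 = 59 · 89
89 is prime.
So 5251 = 59 · 89; the largest prime factor is 89.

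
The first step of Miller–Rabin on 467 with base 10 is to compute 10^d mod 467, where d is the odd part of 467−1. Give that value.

1

467 − 1 = 466 = 2^1 · 233, so d = 233.
10^1 ≡ 10 (mod 467)
10^2 ≡ 10^2 = 100 ≡ 100 (mod 467)
10^4 ≡ 100^2 = 10000 ≡ 193 (mod 467)
10^8 ≡ 193^2 = 37249 ≡ 356 (mod 467)
10^16 ≡ 356^2 = 126736 ≡ 179 (mod 467)
10^32 ≡ 179^2 = 32041 ≡ 285 (mod 467)
10^64 ≡ 285^2 = 81225 ≡ 434 (mod 467)
10^128 ≡ 434^2 = 188356 ≡ 155 (mod 467)
233 = 128 + 64 + 32 + 8 + 1 in binary powers of 2.
So 10^233 ≡ 155 · 434 · 285 · 356 · 10 ≡ 1 (mod 467).
Since 10^d ≡ 1 (mod 467), base 10 does not prove 467 composite.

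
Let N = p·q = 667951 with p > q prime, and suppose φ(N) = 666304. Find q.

φ(n) = (p−1)(q−1) = n − (p+q) + 1, so p + q = 667951 − 666304 + 1 = 1648.
p and q are the roots of t² − 1648t + 667951 = 0.
Discriminant: 1648² − 4·667951 = 2715904 − 2671804 = 44100; √44100 = 210.
q = (1648 − 210)/2 = 719, p = (1648 + 210)/2 = 929.
Check: 719 · 929 = 667951.

719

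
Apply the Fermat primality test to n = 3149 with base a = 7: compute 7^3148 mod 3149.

272

7^1 ≡ 7 (mod 3149)
7^2 ≡ 7^2 = 49 ≡ 49 (mod 3149)
7^4 ≡ 49^2 = 2401 ≡ 2401 (mod 3149)
7^8 ≡ 2401^2 = 5764801 ≡ 2131 (mod 3149)
7^16 ≡ 2131^2 = 4541161 ≡ 303 (mod 3149)
7^32 ≡ 303^2 = 91809 ≡ 488 (mod 3149)
7^64 ≡ 488^2 = 238144 ≡ 1969 (mod 3149)
7^128 ≡ 1969^2 = 3876961 ≡ 542 (mod 3149)
7^256 ≡ 542^2 = 293764 ≡ 907 (mod 3149)
7^512 ≡ 907^2 = 822649 ≡ 760 (mod 3149)
7^1024 ≡ 760^2 = 577600 ≡ 1333 (mod 3149)
7^2048 ≡ 1333^2 = 1776889 ≡ 853 (mod 3149)
3148 = 2048 + 1024 + 64 + 8 + 4 in binary powers of 2.
So 7^3148 ≡ 853 · 1333 · 1969 · 2131 · 2401 ≡ 272 (mod 3149).
Since 272 ≠ 1, base 7 is a Fermat witness: 3149 is composite.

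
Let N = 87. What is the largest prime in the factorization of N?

87 = 3 · 29
29 is prime.
So 87 = 3 · 29; the largest prime factor is 29.

29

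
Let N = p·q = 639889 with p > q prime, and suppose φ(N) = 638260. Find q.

659

φ(n) = (p−1)(q−1) = n − (p+q) + 1, so p + q = 639889 − 638260 + 1 = 1630.
p and q are the roots of t² − 1630t + 639889 = 0.
Discriminant: 1630² − 4·639889 = 2656900 − 2559556 = 97344; √97344 = 312.
q = (1630 − 312)/2 = 659, p = (1630 + 312)/2 = 971.
Check: 659 · 971 = 639889.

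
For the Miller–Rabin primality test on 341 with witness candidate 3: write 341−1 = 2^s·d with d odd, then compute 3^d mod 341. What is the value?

254

341 − 1 = 340 = 2^2 · 85, so d = 85.
3^1 ≡ 3 (mod 341)
3^2 ≡ 3^2 = 9 ≡ 9 (mod 341)
3^4 ≡ 9^2 = 81 ≡ 81 (mod 341)
3^8 ≡ 81^2 = 6561 ≡ 82 (mod 341)
3^16 ≡ 82^2 = 6724 ≡ 245 (mod 341)
3^32 ≡ 245^2 = 60025 ≡ 9 (mod 341)
3^64 ≡ 9^2 = 81 ≡ 81 (mod 341)
85 = 64 + 16 + 4 + 1 in binary powers of 2.
So 3^85 ≡ 81 · 245 · 81 · 3 ≡ 254 (mod 341).
Squaring chain: 254 → 67; never reaches −1, so base 3 is a Miller–Rabin witness that 341 is composite.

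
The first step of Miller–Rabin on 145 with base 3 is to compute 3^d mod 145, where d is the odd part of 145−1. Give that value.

145 − 1 = 144 = 2^4 · 9, so d = 9.
3^1 ≡ 3 (mod 145)
3^2 ≡ 3^2 = 9 ≡ 9 (mod 145)
3^4 ≡ 9^2 = 81 ≡ 81 (mod 145)
3^8 ≡ 81^2 = 6561 ≡ 36 (mod 145)
9 = 8 + 1 in binary powers of 2.
So 3^9 ≡ 36 · 3 ≡ 108 (mod 145).
Squaring chain: 108 → 64 → 36 → 136; never reaches −1, so base 3 is a Miller–Rabin witness that 145 is composite.

108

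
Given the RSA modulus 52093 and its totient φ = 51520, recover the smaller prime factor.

φ(n) = (p−1)(q−1) = n − (p+q) + 1, so p + q = 52093 − 51520 + 1 = 574.
p and q are the roots of t² − 574t + 52093 = 0.
Discriminant: 574² − 4·52093 = 329476 − 208372 = 121104; √121104 = 348.
q = (574 − 348)/2 = 113, p = (574 + 348)/2 = 461.
Check: 113 · 461 = 52093.

113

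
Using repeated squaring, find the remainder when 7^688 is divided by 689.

386

7^1 ≡ 7 (mod 689)
7^2 ≡ 7^2 = 49 ≡ 49 (mod 689)
7^4 ≡ 49^2 = 2401 ≡ 334 (mod 689)
7^8 ≡ 334^2 = 111556 ≡ 627 (mod 689)
7^16 ≡ 627^2 = 393129 ≡ 399 (mod 689)
7^32 ≡ 399^2 = 159201 ≡ 42 (mod 689)
7^64 ≡ 42^2 = 1764 ≡ 386 (mod 689)
7^128 ≡ 386^2 = 148996 ≡ 172 (mod 689)
7^256 ≡ 172^2 = 29584 ≡ 646 (mod 689)
7^512 ≡ 646^2 = 417316 ≡ 471 (mod 689)
688 = 512 + 128 + 32 + 16 in binary powers of 2.
So 7^688 ≡ 471 · 172 · 42 · 399 ≡ 386 (mod 689).
Since 386 ≠ 1, base 7 is a Fermat witness: 689 is composite.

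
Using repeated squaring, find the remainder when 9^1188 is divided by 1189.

575

9^1 ≡ 9 (mod 1189)
9^2 ≡ 9^2 = 81 ≡ 81 (mod 1189)
9^4 ≡ 81^2 = 6561 ≡ 616 (mod 1189)
9^8 ≡ 616^2 = 379456 ≡ 165 (mod 1189)
9^16 ≡ 165^2 = 27225 ≡ 1067 (mod 1189)
9^32 ≡ 1067^2 = 1138489 ≡ 616 (mod 1189)
9^64 ≡ 616^2 = 379456 ≡ 165 (mod 1189)
9^128 ≡ 165^2 = 27225 ≡ 1067 (mod 1189)
9^256 ≡ 1067^2 = 1138489 ≡ 616 (mod 1189)
9^512 ≡ 616^2 = 379456 ≡ 165 (mod 1189)
9^1024 ≡ 165^2 = 27225 ≡ 1067 (mod 1189)
1188 = 1024 + 128 + 32 + 4 in binary powers of 2.
So 9^1188 ≡ 1067 · 1067 · 616 · 616 ≡ 575 (mod 1189).
Since 575 ≠ 1, base 9 is a Fermat witness: 1189 is composite.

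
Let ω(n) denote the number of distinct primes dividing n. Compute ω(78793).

4

78793 = 11 · 7163
7163 = 13 · 551
551 = 19 · 29
78793 = 11 · 13 · 19 · 29, which has 4 distinct prime factors.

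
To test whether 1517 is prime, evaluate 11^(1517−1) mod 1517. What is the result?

11^1 ≡ 11 (mod 1517)
11^2 ≡ 11^2 = 121 ≡ 121 (mod 1517)
11^4 ≡ 121^2 = 14641 ≡ 988 (mod 1517)
11^8 ≡ 988^2 = 976144 ≡ 713 (mod 1517)
11^16 ≡ 713^2 = 508369 ≡ 174 (mod 1517)
11^32 ≡ 174^2 = 30276 ≡ 1453 (mod 1517)
11^64 ≡ 1453^2 = 2111209 ≡ 1062 (mod 1517)
11^128 ≡ 1062^2 = 1127844 ≡ 713 (mod 1517)
11^256 ≡ 713^2 = 508369 ≡ 174 (mod 1517)
11^512 ≡ 174^2 = 30276 ≡ 1453 (mod 1517)
11^1024 ≡ 1453^2 = 2111209 ≡ 1062 (mod 1517)
1516 = 1024 + 256 + 128 + 64 + 32 + 8 + 4 in binary powers of 2.
So 11^1516 ≡ 1062 · 174 · 713 · 1062 · 1453 · 713 · 988 ≡ 359 (mod 1517).
Since 359 ≠ 1, base 11 is a Fermat witness: 1517 is composite.

359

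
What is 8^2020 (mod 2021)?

1860

8^1 ≡ 8 (mod 2021)
8^2 ≡ 8^2 = 64 ≡ 64 (mod 2021)
8^4 ≡ 64^2 = 4096 ≡ 54 (mod 2021)
8^8 ≡ 54^2 = 2916 ≡ 895 (mod 2021)
8^16 ≡ 895^2 = 801025 ≡ 709 (mod 2021)
8^32 ≡ 709^2 = 502681 ≡ 1473 (mod 2021)
8^64 ≡ 1473^2 = 2169729 ≡ 1196 (mod 2021)
8^128 ≡ 1196^2 = 1430416 ≡ 1569 (mod 2021)
8^256 ≡ 1569^2 = 2461761 ≡ 183 (mod 2021)
8^512 ≡ 183^2 = 33489 ≡ 1153 (mod 2021)
8^1024 ≡ 1153^2 = 1329409 ≡ 1612 (mod 2021)
2020 = 1024 + 512 + 256 + 128 + 64 + 32 + 4 in binary powers of 2.
So 8^2020 ≡ 1612 · 1153 · 183 · 1569 · 1196 · 1473 · 54 ≡ 1860 (mod 2021).
Since 1860 ≠ 1, base 8 is a Fermat witness: 2021 is composite.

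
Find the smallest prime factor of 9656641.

9656641 is odd.
Digit sum 37, not divisible by 3.
Ends in 1: not divisible by 5.
7: 9656641 = 7·1379520 + 1
11: 9656641 = 11·877876 + 5
13: 9656641 = 13·742818 + 7
17: 9656641 = 17·568037 + 12
19: 9656641 = 19·508244 + 5
23: 9656641 = 23·419853 + 22
29: 9656641 = 29·332987 + 18
31: 9656641 = 31·311504 + 17
37: 9656641 = 37·260990 + 11
41: 9656641 = 41·235527 + 34
43: 9656641 = 43·224573 + 2
47: 9656641 = 47·205460 + 21
53: 9656641 = 53·182200 + 41
59: 9656641 = 59·163671 + 52
61: 9656641 = 61·158305 + 36
67: 9656641 = 67·144128 + 65
71: 9656641 = 71·136009 + 2
73: 9656641 = 73·132282 + 55
79: 9656641 = 79·122235 + 76
83: 9656641 = 83·116345 + 6
89: 9656641 = 89·108501 + 52
97: 9656641 = 97·99553

97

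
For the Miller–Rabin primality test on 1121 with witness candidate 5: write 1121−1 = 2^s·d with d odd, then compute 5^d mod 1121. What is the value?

1121 − 1 = 1120 = 2^5 · 35, so d = 35.
5^1 ≡ 5 (mod 1121)
5^2 ≡ 5^2 = 25 ≡ 25 (mod 1121)
5^4 ≡ 25^2 = 625 ≡ 625 (mod 1121)
5^8 ≡ 625^2 = 390625 ≡ 517 (mod 1121)
5^16 ≡ 517^2 = 267289 ≡ 491 (mod 1121)
5^32 ≡ 491^2 = 241081 ≡ 66 (mod 1121)
35 = 32 + 2 + 1 in binary powers of 2.
So 5^35 ≡ 66 · 25 · 5 ≡ 403 (mod 1121).
Squaring chain: 403 → 985 → 560 → 841 → 1051; never reaches −1, so base 5 is a Miller–Rabin witness that 1121 is composite.

403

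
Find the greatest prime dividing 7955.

43

7955 = 5 · 1591
1591 = 37 · 43
43 is prime.
So 7955 = 5 · 37 · 43; the largest prime factor is 43.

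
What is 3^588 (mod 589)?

3^1 ≡ 3 (mod 589)
3^2 ≡ 3^2 = 9 ≡ 9 (mod 589)
3^4 ≡ 9^2 = 81 ≡ 81 (mod 589)
3^8 ≡ 81^2 = 6561 ≡ 82 (mod 589)
3^16 ≡ 82^2 = 6724 ≡ 245 (mod 589)
3^32 ≡ 245^2 = 60025 ≡ 536 (mod 589)
3^64 ≡ 536^2 = 287296 ≡ 453 (mod 589)
3^128 ≡ 453^2 = 205209 ≡ 237 (mod 589)
3^256 ≡ 237^2 = 56169 ≡ 214 (mod 589)
3^512 ≡ 214^2 = 45796 ≡ 443 (mod 589)
588 = 512 + 64 + 8 + 4 in binary powers of 2.
So 3^588 ≡ 443 · 453 · 82 · 81 ≡ 562 (mod 589).
Since 562 ≠ 1, base 3 is a Fermat witness: 589 is composite.

562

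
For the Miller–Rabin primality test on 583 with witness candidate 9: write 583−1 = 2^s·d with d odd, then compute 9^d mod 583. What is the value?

537

583 − 1 = 582 = 2^1 · 291, so d = 291.
9^1 ≡ 9 (mod 583)
9^2 ≡ 9^2 = 81 ≡ 81 (mod 583)
9^4 ≡ 81^2 = 6561 ≡ 148 (mod 583)
9^8 ≡ 148^2 = 21904 ≡ 333 (mod 583)
9^16 ≡ 333^2 = 110889 ≡ 119 (mod 583)
9^32 ≡ 119^2 = 14161 ≡ 169 (mod 583)
9^64 ≡ 169^2 = 28561 ≡ 577 (mod 583)
9^128 ≡ 577^2 = 332929 ≡ 36 (mod 583)
9^256 ≡ 36^2 = 1296 ≡ 130 (mod 583)
291 = 256 + 32 + 2 + 1 in binary powers of 2.
So 9^291 ≡ 130 · 169 · 81 · 9 ≡ 537 (mod 583).
Squaring chain: 537; never reaches −1, so base 9 is a Miller–Rabin witness that 583 is composite.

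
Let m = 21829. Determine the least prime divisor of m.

21829 is odd.
Digit sum 22, not divisible by 3.
Ends in 9: not divisible by 5.
7: 21829 = 7·3118 + 3
11: 21829 = 11·1984 + 5
13: 21829 = 13·1679 + 2
17: 21829 = 17·1284 + 1
19: 21829 = 19·1148 + 17
23: 21829 = 23·949 + 2
29: 21829 = 29·752 + 21
31: 21829 = 31·704 + 5
37: 21829 = 37·589 + 36
41: 21829 = 41·532 + 17
43: 21829 = 43·507 + 28
47: 21829 = 47·464 + 21
53: 21829 = 53·411 + 46
59: 21829 = 59·369 + 58
61: 21829 = 61·357 + 52
67: 21829 = 67·325 + 54
71: 21829 = 71·307 + 32
73: 21829 = 73·299 + 2
79: 21829 = 79·276 + 25
83: 21829 = 83·263

83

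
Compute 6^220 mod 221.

217

6^1 ≡ 6 (mod 221)
6^2 ≡ 6^2 = 36 ≡ 36 (mod 221)
6^4 ≡ 36^2 = 1296 ≡ 191 (mod 221)
6^8 ≡ 191^2 = 36481 ≡ 16 (mod 221)
6^16 ≡ 16^2 = 256 ≡ 35 (mod 221)
6^32 ≡ 35^2 = 1225 ≡ 120 (mod 221)
6^64 ≡ 120^2 = 14400 ≡ 35 (mod 221)
6^128 ≡ 35^2 = 1225 ≡ 120 (mod 221)
220 = 128 + 64 + 16 + 8 + 4 in binary powers of 2.
So 6^220 ≡ 120 · 35 · 35 · 16 · 191 ≡ 217 (mod 221).
Since 217 ≠ 1, base 6 is a Fermat witness: 221 is composite.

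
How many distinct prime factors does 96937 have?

3

96937 = 31 · 3127
3127 = 53 · 59
96937 = 31 · 53 · 59, which has 3 distinct prime factors.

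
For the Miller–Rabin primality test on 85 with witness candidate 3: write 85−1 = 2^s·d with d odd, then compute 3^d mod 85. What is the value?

85 − 1 = 84 = 2^2 · 21, so d = 21.
3^1 ≡ 3 (mod 85)
3^2 ≡ 3^2 = 9 ≡ 9 (mod 85)
3^4 ≡ 9^2 = 81 ≡ 81 (mod 85)
3^8 ≡ 81^2 = 6561 ≡ 16 (mod 85)
3^16 ≡ 16^2 = 256 ≡ 1 (mod 85)
21 = 16 + 4 + 1 in binary powers of 2.
So 3^21 ≡ 1 · 81 · 3 ≡ 73 (mod 85).
Squaring chain: 73 → 59; never reaches −1, so base 3 is a Miller–Rabin witness that 85 is composite.

73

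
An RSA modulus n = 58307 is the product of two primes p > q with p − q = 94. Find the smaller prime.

199

Since p = q + 94, we have 58307 = q(q + 94), so q² + 94q − 58307 = 0.
Discriminant: 94² + 4·58307 = 8836 + 233228 = 242064; √242064 = 492.
q = (−94 + 492)/2 = 199, and p = q + 94 = 293.
Check: 199 · 293 = 58307.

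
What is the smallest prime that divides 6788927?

6788927 is odd.
Digit sum 47, not divisible by 3.
Ends in 7: not divisible by 5.
7: 6788927 = 7·969846 + 5
11: 6788927 = 11·617175 + 2
13: 6788927 = 13·522225 + 2
17: 6788927 = 17·399348 + 11
19: 6788927 = 19·357311 + 18
23: 6788927 = 23·295170 + 17
29: 6788927 = 29·234100 + 27
31: 6788927 = 31·218997 + 20
37: 6788927 = 37·183484 + 19
41: 6788927 = 41·165583 + 24
43: 6788927 = 43·157882 + 1
47: 6788927 = 47·144445 + 12
53: 6788927 = 53·128092 + 51
59: 6788927 = 59·115066 + 33
61: 6788927 = 61·111293 + 54
67: 6788927 = 67·101327 + 18
71: 6788927 = 71·95618 + 49
73: 6788927 = 73·92999

73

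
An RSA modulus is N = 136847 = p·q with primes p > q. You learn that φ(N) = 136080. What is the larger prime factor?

φ(n) = (p−1)(q−1) = n − (p+q) + 1, so p + q = 136847 − 136080 + 1 = 768.
p and q are the roots of t² − 768t + 136847 = 0.
Discriminant: 768² − 4·136847 = 589824 − 547388 = 42436; √42436 = 206.
q = (768 − 206)/2 = 281, p = (768 + 206)/2 = 487.
Check: 281 · 487 = 136847.

487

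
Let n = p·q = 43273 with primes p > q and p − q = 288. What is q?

109

Since p = q + 288, we have 43273 = q(q + 288), so q² + 288q − 43273 = 0.
Discriminant: 288² + 4·43273 = 82944 + 173092 = 256036; √256036 = 506.
q = (−288 + 506)/2 = 109, and p = q + 288 = 397.
Check: 109 · 397 = 43273.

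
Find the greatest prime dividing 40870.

40870 = 2 · 20435
20435 = 5 · 4087
4087 = 61 · 67
67 is prime.
So 40870 = 2 · 5 · 61 · 67; the largest prime factor is 67.

67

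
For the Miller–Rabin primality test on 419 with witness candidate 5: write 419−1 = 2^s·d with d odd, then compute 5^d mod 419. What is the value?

1

419 − 1 = 418 = 2^1 · 209, so d = 209.
5^1 ≡ 5 (mod 419)
5^2 ≡ 5^2 = 25 ≡ 25 (mod 419)
5^4 ≡ 25^2 = 625 ≡ 206 (mod 419)
5^8 ≡ 206^2 = 42436 ≡ 117 (mod 419)
5^16 ≡ 117^2 = 13689 ≡ 281 (mod 419)
5^32 ≡ 281^2 = 78961 ≡ 189 (mod 419)
5^64 ≡ 189^2 = 35721 ≡ 106 (mod 419)
5^128 ≡ 106^2 = 11236 ≡ 342 (mod 419)
209 = 128 + 64 + 16 + 1 in binary powers of 2.
So 5^209 ≡ 342 · 106 · 281 · 5 ≡ 1 (mod 419).
Since 5^d ≡ 1 (mod 419), base 5 does not prove 419 composite.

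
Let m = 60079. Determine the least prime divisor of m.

73

60079 is odd.
Digit sum 22, not divisible by 3.
Ends in 9: not divisible by 5.
7: 60079 = 7·8582 + 5
11: 60079 = 11·5461 + 8
13: 60079 = 13·4621 + 6
17: 60079 = 17·3534 + 1
19: 60079 = 19·3162 + 1
23: 60079 = 23·2612 + 3
29: 60079 = 29·2071 + 20
31: 60079 = 31·1938 + 1
37: 60079 = 37·1623 + 28
41: 60079 = 41·1465 + 14
43: 60079 = 43·1397 + 8
47: 60079 = 47·1278 + 13
53: 60079 = 53·1133 + 30
59: 60079 = 59·1018 + 17
61: 60079 = 61·984 + 55
67: 60079 = 67·896 + 47
71: 60079 = 71·846 + 13
73: 60079 = 73·823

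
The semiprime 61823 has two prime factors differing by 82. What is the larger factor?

Since p = q + 82, we have 61823 = q(q + 82), so q² + 82q − 61823 = 0.
Discriminant: 82² + 4·61823 = 6724 + 247292 = 254016; √254016 = 504.
q = (−82 + 504)/2 = 211, and p = q + 82 = 293.
Check: 211 · 293 = 61823.

293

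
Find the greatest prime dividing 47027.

41

47027 = 31 · 1517
1517 = 37 · 41
41 is prime.
So 47027 = 31 · 37 · 41; the largest prime factor is 41.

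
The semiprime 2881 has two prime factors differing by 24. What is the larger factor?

67

Since p = q + 24, we have 2881 = q(q + 24), so q² + 24q − 2881 = 0.
Discriminant: 24² + 4·2881 = 576 + 11524 = 12100; √12100 = 110.
q = (−24 + 110)/2 = 43, and p = q + 24 = 67.
Check: 43 · 67 = 2881.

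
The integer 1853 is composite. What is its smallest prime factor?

17

1853 is odd.
Digit sum 17, not divisible by 3.
Ends in 3: not divisible by 5.
7: 1853 = 7·264 + 5
11: 1853 = 11·168 + 5
13: 1853 = 13·142 + 7
17: 1853 = 17·109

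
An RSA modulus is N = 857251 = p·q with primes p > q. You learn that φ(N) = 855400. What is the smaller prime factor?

φ(n) = (p−1)(q−1) = n − (p+q) + 1, so p + q = 857251 − 855400 + 1 = 1852.
p and q are the roots of t² − 1852t + 857251 = 0.
Discriminant: 1852² − 4·857251 = 3429904 − 3429004 = 900; √900 = 30.
q = (1852 − 30)/2 = 911, p = (1852 + 30)/2 = 941.
Check: 911 · 941 = 857251.

911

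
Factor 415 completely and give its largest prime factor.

415 = 5 · 83
83 is prime.
So 415 = 5 · 83; the largest prime factor is 83.

83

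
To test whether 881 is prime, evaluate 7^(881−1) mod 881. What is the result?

7^1 ≡ 7 (mod 881)
7^2 ≡ 7^2 = 49 ≡ 49 (mod 881)
7^4 ≡ 49^2 = 2401 ≡ 639 (mod 881)
7^8 ≡ 639^2 = 408321 ≡ 418 (mod 881)
7^16 ≡ 418^2 = 174724 ≡ 286 (mod 881)
7^32 ≡ 286^2 = 81796 ≡ 744 (mod 881)
7^64 ≡ 744^2 = 553536 ≡ 268 (mod 881)
7^128 ≡ 268^2 = 71824 ≡ 463 (mod 881)
7^256 ≡ 463^2 = 214369 ≡ 286 (mod 881)
7^512 ≡ 286^2 = 81796 ≡ 744 (mod 881)
880 = 512 + 256 + 64 + 32 + 16 in binary powers of 2.
So 7^880 ≡ 744 · 286 · 268 · 744 · 286 ≡ 1 (mod 881).
Since the result is 1, base 7 gives no evidence that 881 is composite.

1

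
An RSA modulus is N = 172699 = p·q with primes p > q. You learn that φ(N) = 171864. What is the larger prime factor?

463

φ(n) = (p−1)(q−1) = n − (p+q) + 1, so p + q = 172699 − 171864 + 1 = 836.
p and q are the roots of t² − 836t + 172699 = 0.
Discriminant: 836² − 4·172699 = 698896 − 690796 = 8100; √8100 = 90.
q = (836 − 90)/2 = 373, p = (836 + 90)/2 = 463.
Check: 373 · 463 = 172699.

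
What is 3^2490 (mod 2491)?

1011

3^1 ≡ 3 (mod 2491)
3^2 ≡ 3^2 = 9 ≡ 9 (mod 2491)
3^4 ≡ 9^2 = 81 ≡ 81 (mod 2491)
3^8 ≡ 81^2 = 6561 ≡ 1579 (mod 2491)
3^16 ≡ 1579^2 = 2493241 ≡ 2241 (mod 2491)
3^32 ≡ 2241^2 = 5022081 ≡ 225 (mod 2491)
3^64 ≡ 225^2 = 50625 ≡ 805 (mod 2491)
3^128 ≡ 805^2 = 648025 ≡ 365 (mod 2491)
3^256 ≡ 365^2 = 133225 ≡ 1202 (mod 2491)
3^512 ≡ 1202^2 = 1444804 ≡ 24 (mod 2491)
3^1024 ≡ 24^2 = 576 ≡ 576 (mod 2491)
3^2048 ≡ 576^2 = 331776 ≡ 473 (mod 2491)
2490 = 2048 + 256 + 128 + 32 + 16 + 8 + 2 in binary powers of 2.
So 3^2490 ≡ 473 · 1202 · 365 · 225 · 2241 · 1579 · 9 ≡ 1011 (mod 2491).
Since 1011 ≠ 1, base 3 is a Fermat witness: 2491 is composite.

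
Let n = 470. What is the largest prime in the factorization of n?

470 = 2 · 235
235 = 5 · 47
47 is prime.
So 470 = 2 · 5 · 47; the largest prime factor is 47.

47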